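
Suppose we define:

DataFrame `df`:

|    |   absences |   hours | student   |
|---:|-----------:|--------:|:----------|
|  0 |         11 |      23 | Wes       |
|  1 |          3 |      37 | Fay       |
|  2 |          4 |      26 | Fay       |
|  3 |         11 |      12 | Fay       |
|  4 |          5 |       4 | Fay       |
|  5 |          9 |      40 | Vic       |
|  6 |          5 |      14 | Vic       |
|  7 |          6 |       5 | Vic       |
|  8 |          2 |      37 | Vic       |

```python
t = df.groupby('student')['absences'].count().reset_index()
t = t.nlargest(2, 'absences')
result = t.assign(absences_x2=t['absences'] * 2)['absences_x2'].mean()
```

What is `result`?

group by student, count of absences:
student
Fay    4
Vic    4
Wes    1
Name: absences, dtype: int64
reset_index():
  student  absences
0     Fay         4
1     Vic         4
2     Wes         1
take 2 rows with largest absences:
  student  absences
0     Fay         4
1     Vic         4
add column absences_x2 = t['absences'] * 2:
  student  absences  absences_x2
0     Fay         4            8
1     Vic         4            8

8.0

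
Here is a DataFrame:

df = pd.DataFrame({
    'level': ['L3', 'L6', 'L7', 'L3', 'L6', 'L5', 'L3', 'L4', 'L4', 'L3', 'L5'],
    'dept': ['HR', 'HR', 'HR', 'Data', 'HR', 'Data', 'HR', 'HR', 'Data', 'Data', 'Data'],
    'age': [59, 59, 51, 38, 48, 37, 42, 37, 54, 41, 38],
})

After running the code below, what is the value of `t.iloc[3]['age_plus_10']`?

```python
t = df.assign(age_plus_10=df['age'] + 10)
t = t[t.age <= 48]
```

52

add column age_plus_10 = df['age'] + 10:
   level  dept  age  age_plus_10
0     L3    HR   59           69
1     L6    HR   59           69
2     L7    HR   51           61
3     L3  Data   38           48
4     L6    HR   48           58
5     L5  Data   37           47
6     L3    HR   42           52
7     L4    HR   37           47
8     L4  Data   54           64
9     L3  Data   41           51
10    L5  Data   38           48
filter rows where age <= 48:
   level  dept  age  age_plus_10
3     L3  Data   38           48
4     L6    HR   48           58
5     L5  Data   37           47
6     L3    HR   42           52
7     L4    HR   37           47
9     L3  Data   41           51
10    L5  Data   38           48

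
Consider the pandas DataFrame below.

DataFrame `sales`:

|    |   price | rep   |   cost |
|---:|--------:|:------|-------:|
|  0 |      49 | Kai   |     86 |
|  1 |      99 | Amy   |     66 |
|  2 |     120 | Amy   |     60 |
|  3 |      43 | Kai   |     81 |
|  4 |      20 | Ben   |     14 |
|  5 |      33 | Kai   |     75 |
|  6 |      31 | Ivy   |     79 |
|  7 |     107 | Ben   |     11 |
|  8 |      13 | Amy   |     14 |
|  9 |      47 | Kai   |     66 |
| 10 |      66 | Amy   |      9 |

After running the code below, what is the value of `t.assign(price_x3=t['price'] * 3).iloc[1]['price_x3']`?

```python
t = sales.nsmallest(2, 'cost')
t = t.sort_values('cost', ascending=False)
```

198

take 2 rows with smallest cost:
    price  rep  cost
10     66  Amy     9
7     107  Ben    11
sort by cost descending:
    price  rep  cost
7     107  Ben    11
10     66  Amy     9
add column price_x3 = t['price'] * 3:
    price  rep  cost  price_x3
7     107  Ben    11       321
10     66  Amy     9       198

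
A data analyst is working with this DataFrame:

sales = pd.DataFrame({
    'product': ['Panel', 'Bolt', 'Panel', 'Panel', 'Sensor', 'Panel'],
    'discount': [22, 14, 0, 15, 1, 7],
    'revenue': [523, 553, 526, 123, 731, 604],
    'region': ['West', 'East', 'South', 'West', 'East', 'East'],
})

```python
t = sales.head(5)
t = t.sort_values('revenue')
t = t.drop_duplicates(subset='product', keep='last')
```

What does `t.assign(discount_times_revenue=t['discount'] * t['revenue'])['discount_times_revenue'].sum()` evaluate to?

8473

take first 5 rows:
  product  discount  revenue region
0   Panel        22      523   West
1    Bolt        14      553   East
2   Panel         0      526  South
3   Panel        15      123   West
4  Sensor         1      731   East
sort by revenue:
  product  discount  revenue region
3   Panel        15      123   West
0   Panel        22      523   West
2   Panel         0      526  South
1    Bolt        14      553   East
4  Sensor         1      731   East
drop duplicate product (keep=last):
  product  discount  revenue region
2   Panel         0      526  South
1    Bolt        14      553   East
4  Sensor         1      731   East
add column discount_times_revenue = t['discount'] * t['revenue']:
  product  discount  revenue region  discount_times_revenue
2   Panel         0      526  South                       0
1    Bolt        14      553   East                    7742
4  Sensor         1      731   East                     731
Then the sum of column 'discount_times_revenue': 8473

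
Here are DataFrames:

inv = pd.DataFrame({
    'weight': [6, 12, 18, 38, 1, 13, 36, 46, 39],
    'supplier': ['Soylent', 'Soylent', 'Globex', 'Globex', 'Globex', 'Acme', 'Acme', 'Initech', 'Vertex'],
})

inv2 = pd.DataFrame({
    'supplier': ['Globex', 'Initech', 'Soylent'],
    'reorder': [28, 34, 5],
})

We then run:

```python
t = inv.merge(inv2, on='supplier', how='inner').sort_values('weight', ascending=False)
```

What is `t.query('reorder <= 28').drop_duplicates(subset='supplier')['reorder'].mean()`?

merge on 'supplier' (how='inner') → 6 rows:
   weight supplier  reorder
0       6  Soylent        5
1      12  Soylent        5
2      18   Globex       28
3      38   Globex       28
4       1   Globex       28
5      46  Initech       34
sort by weight descending:
   weight supplier  reorder
5      46  Initech       34
3      38   Globex       28
2      18   Globex       28
1      12  Soylent        5
0       6  Soylent        5
4       1   Globex       28
filter rows where reorder <= 28:
   weight supplier  reorder
3      38   Globex       28
2      18   Globex       28
1      12  Soylent        5
0       6  Soylent        5
4       1   Globex       28
drop duplicate supplier (keep=first):
   weight supplier  reorder
3      38   Globex       28
1      12  Soylent        5
Taking the mean of column 'reorder' gives 16.5.

16.5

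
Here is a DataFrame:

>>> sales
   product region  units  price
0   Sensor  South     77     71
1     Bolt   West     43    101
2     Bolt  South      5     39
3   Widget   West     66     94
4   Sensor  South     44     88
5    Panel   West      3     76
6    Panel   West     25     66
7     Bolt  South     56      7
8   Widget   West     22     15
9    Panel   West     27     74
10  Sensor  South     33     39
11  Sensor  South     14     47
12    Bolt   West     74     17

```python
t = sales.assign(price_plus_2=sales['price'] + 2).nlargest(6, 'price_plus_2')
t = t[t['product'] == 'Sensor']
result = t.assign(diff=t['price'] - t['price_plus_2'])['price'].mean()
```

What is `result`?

79.5

add column price_plus_2 = sales['price'] + 2:
   product region  units  price  price_plus_2
0   Sensor  South     77     71            73
1     Bolt   West     43    101           103
2     Bolt  South      5     39            41
3   Widget   West     66     94            96
4   Sensor  South     44     88            90
5    Panel   West      3     76            78
6    Panel   West     25     66            68
7     Bolt  South     56      7             9
8   Widget   West     22     15            17
9    Panel   West     27     74            76
10  Sensor  South     33     39            41
11  Sensor  South     14     47            49
12    Bolt   West     74     17            19
take 6 rows with largest price_plus_2:
  product region  units  price  price_plus_2
1    Bolt   West     43    101           103
3  Widget   West     66     94            96
4  Sensor  South     44     88            90
5   Panel   West      3     76            78
9   Panel   West     27     74            76
0  Sensor  South     77     71            73
filter rows where product == 'Sensor':
  product region  units  price  price_plus_2
4  Sensor  South     44     88            90
0  Sensor  South     77     71            73
add column diff = t['price'] - t['price_plus_2']:
  product region  units  price  price_plus_2  diff
4  Sensor  South     44     88            90    -2
0  Sensor  South     77     71            73    -2
mean of column 'price' → 79.5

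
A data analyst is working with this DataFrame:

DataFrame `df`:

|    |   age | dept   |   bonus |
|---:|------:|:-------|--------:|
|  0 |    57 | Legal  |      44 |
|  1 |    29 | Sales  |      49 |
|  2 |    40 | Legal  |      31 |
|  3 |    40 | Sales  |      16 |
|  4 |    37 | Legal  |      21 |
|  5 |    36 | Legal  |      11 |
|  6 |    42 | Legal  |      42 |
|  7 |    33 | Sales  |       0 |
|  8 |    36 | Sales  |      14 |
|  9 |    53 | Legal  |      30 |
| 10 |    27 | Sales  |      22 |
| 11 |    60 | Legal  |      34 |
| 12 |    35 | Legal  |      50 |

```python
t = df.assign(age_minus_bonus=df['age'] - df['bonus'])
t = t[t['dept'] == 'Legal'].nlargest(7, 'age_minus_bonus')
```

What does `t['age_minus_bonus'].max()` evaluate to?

add column age_minus_bonus = df['age'] - df['bonus']:
    age   dept  bonus  age_minus_bonus
0    57  Legal     44               13
1    29  Sales     49              -20
2    40  Legal     31                9
3    40  Sales     16               24
4    37  Legal     21               16
5    36  Legal     11               25
6    42  Legal     42                0
7    33  Sales      0               33
8    36  Sales     14               22
9    53  Legal     30               23
10   27  Sales     22                5
11   60  Legal     34               26
12   35  Legal     50              -15
filter rows where dept == 'Legal':
    age   dept  bonus  age_minus_bonus
0    57  Legal     44               13
2    40  Legal     31                9
4    37  Legal     21               16
5    36  Legal     11               25
6    42  Legal     42                0
9    53  Legal     30               23
11   60  Legal     34               26
12   35  Legal     50              -15
take 7 rows with largest age_minus_bonus:
    age   dept  bonus  age_minus_bonus
11   60  Legal     34               26
5    36  Legal     11               25
9    53  Legal     30               23
4    37  Legal     21               16
0    57  Legal     44               13
2    40  Legal     31                9
6    42  Legal     42                0
max of column 'age_minus_bonus' → 26

26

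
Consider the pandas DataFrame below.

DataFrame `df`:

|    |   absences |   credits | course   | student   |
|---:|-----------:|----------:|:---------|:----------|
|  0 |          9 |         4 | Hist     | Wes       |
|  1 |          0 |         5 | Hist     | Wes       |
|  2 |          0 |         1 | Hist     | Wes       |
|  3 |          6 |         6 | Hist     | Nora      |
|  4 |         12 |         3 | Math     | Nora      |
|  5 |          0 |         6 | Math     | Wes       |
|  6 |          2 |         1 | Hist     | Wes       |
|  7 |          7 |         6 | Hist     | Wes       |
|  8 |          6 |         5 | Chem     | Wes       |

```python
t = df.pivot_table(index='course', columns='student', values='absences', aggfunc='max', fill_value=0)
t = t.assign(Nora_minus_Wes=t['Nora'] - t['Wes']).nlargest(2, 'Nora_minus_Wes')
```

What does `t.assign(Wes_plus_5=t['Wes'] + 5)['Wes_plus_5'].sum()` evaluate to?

pivot: rows=course, cols=student, max(absences):
student  Nora  Wes
course            
Chem        0    6
Hist        6    9
Math       12    0
add column Nora_minus_Wes = t['Nora'] - t['Wes']:
student  Nora  Wes  Nora_minus_Wes
course                            
Chem        0    6              -6
Hist        6    9              -3
Math       12    0              12
take 2 rows with largest Nora_minus_Wes:
student  Nora  Wes  Nora_minus_Wes
course                            
Math       12    0              12
Hist        6    9              -3
add column Wes_plus_5 = t['Wes'] + 5:
student  Nora  Wes  Nora_minus_Wes  Wes_plus_5
course                                        
Math       12    0              12           5
Hist        6    9              -3          14
So sum() = 19.

19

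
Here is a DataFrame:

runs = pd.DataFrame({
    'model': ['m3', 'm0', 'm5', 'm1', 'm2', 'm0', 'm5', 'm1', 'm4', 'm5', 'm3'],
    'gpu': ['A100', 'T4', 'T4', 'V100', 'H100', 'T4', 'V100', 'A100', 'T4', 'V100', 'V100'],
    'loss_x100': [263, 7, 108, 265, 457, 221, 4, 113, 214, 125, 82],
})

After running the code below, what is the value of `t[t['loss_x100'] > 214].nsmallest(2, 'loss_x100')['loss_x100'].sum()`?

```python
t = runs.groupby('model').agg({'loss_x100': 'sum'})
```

465

group by model, sum of loss_x100:
       loss_x100
model           
m0           228
m1           378
m2           457
m3           345
m4           214
m5           237
filter rows where loss_x100 > 214:
       loss_x100
model           
m0           228
m1           378
m2           457
m3           345
m5           237
take 2 rows with smallest loss_x100:
       loss_x100
model           
m0           228
m5           237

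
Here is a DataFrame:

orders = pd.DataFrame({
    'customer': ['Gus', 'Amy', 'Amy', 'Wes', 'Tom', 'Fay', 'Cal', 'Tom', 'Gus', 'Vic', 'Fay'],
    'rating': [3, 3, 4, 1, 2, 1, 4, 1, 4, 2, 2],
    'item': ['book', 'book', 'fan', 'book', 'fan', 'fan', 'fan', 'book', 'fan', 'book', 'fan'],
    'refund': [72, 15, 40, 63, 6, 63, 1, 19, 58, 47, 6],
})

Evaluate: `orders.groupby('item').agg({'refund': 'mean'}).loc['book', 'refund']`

group by item, mean of refund:
      refund
item        
book    43.2
fan     29.0
Reading off the value at row 'book', column 'refund', we get 43.2.

43.2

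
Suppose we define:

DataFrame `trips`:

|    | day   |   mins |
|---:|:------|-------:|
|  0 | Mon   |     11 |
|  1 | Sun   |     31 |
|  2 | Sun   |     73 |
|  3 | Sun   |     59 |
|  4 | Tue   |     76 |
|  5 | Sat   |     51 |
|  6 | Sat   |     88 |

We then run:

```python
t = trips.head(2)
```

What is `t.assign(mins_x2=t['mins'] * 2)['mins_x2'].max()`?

take first 2 rows:
   day  mins
0  Mon    11
1  Sun    31
add column mins_x2 = t['mins'] * 2:
   day  mins  mins_x2
0  Mon    11       22
1  Sun    31       62

62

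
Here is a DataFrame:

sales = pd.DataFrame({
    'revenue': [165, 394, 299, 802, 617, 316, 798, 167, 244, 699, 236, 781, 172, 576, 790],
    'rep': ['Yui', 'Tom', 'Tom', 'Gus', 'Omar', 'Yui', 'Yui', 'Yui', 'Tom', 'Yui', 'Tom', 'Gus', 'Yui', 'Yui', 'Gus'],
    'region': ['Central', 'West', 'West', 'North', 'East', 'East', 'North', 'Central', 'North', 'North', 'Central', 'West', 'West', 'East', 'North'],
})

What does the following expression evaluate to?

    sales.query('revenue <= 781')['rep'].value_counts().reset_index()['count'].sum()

12

filter rows where revenue <= 781:
    revenue   rep   region
0       165   Yui  Central
1       394   Tom     West
2       299   Tom     West
4       617  Omar     East
5       316   Yui     East
7       167   Yui  Central
8       244   Tom    North
9       699   Yui    North
10      236   Tom  Central
11      781   Gus     West
12      172   Yui     West
13      576   Yui     East
value_counts of rep:
rep
Yui     6
Tom     4
Omar    1
Gus     1
Name: count, dtype: int64
reset_index():
    rep  count
0   Yui      6
1   Tom      4
2  Omar      1
3   Gus      1
Hence 12.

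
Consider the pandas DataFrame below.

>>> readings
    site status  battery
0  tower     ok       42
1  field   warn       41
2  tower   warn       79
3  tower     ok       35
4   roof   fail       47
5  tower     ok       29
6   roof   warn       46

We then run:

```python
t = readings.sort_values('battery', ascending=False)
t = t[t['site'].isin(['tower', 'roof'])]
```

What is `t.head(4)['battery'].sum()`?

sort by battery descending:
    site status  battery
2  tower   warn       79
4   roof   fail       47
6   roof   warn       46
0  tower     ok       42
1  field   warn       41
3  tower     ok       35
5  tower     ok       29
filter rows where site in ['tower', 'roof']:
    site status  battery
2  tower   warn       79
4   roof   fail       47
6   roof   warn       46
0  tower     ok       42
3  tower     ok       35
5  tower     ok       29
take first 4 rows:
    site status  battery
2  tower   warn       79
4   roof   fail       47
6   roof   warn       46
0  tower     ok       42
Finally, sum of column 'battery' = 214.

214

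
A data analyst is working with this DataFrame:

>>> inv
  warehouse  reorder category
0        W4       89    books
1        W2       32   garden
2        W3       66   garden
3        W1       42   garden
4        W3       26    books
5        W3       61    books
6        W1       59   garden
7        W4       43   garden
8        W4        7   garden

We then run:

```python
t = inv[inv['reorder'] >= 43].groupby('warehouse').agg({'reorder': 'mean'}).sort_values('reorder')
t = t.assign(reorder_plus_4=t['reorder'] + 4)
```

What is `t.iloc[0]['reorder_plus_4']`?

filter rows where reorder >= 43:
  warehouse  reorder category
0        W4       89    books
2        W3       66   garden
5        W3       61    books
6        W1       59   garden
7        W4       43   garden
group by warehouse, mean of reorder:
           reorder
warehouse         
W1            59.0
W3            63.5
W4            66.0
sort by reorder:
           reorder
warehouse         
W1            59.0
W3            63.5
W4            66.0
add column reorder_plus_4 = t['reorder'] + 4:
           reorder  reorder_plus_4
warehouse                         
W1            59.0            63.0
W3            63.5            67.5
W4            66.0            70.0
Reading off the value at position 0, column 'reorder_plus_4', we get 63.0.

63.0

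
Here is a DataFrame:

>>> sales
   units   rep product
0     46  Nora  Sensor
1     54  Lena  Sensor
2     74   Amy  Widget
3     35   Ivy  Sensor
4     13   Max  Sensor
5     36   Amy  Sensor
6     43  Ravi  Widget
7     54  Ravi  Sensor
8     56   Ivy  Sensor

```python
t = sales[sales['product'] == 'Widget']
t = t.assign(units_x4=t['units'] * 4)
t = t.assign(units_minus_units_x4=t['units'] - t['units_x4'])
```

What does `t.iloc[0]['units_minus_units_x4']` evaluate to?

-222

filter rows where product == 'Widget':
   units   rep product
2     74   Amy  Widget
6     43  Ravi  Widget
add column units_x4 = t['units'] * 4:
   units   rep product  units_x4
2     74   Amy  Widget       296
6     43  Ravi  Widget       172
add column units_minus_units_x4 = t['units'] - t['units_x4']:
   units   rep product  units_x4  units_minus_units_x4
2     74   Amy  Widget       296                  -222
6     43  Ravi  Widget       172                  -129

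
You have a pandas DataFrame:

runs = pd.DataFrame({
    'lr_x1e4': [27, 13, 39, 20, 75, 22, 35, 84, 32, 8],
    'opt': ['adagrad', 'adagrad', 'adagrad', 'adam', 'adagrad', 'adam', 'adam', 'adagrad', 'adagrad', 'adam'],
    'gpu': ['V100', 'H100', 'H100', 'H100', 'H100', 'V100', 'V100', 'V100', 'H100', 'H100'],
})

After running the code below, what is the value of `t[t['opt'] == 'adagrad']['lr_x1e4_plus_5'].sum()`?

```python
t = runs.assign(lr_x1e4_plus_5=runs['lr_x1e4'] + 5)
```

300

add column lr_x1e4_plus_5 = runs['lr_x1e4'] + 5:
   lr_x1e4      opt   gpu  lr_x1e4_plus_5
0       27  adagrad  V100              32
1       13  adagrad  H100              18
2       39  adagrad  H100              44
3       20     adam  H100              25
4       75  adagrad  H100              80
5       22     adam  V100              27
6       35     adam  V100              40
7       84  adagrad  V100              89
8       32  adagrad  H100              37
9        8     adam  H100              13
filter rows where opt == 'adagrad':
   lr_x1e4      opt   gpu  lr_x1e4_plus_5
0       27  adagrad  V100              32
1       13  adagrad  H100              18
2       39  adagrad  H100              44
4       75  adagrad  H100              80
7       84  adagrad  V100              89
8       32  adagrad  H100              37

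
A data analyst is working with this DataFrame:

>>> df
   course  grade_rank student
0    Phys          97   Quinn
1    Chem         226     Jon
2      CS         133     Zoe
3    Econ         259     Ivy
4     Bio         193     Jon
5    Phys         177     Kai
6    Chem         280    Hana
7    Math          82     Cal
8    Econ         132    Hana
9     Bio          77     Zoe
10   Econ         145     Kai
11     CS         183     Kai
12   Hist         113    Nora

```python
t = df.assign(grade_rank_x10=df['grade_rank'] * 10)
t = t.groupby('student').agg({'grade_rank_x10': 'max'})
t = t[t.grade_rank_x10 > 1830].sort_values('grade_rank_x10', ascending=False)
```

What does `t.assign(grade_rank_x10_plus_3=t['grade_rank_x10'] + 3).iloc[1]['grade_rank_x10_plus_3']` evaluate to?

2593

add column grade_rank_x10 = df['grade_rank'] * 10:
   course  grade_rank student  grade_rank_x10
0    Phys          97   Quinn             970
1    Chem         226     Jon            2260
2      CS         133     Zoe            1330
3    Econ         259     Ivy            2590
4     Bio         193     Jon            1930
5    Phys         177     Kai            1770
6    Chem         280    Hana            2800
7    Math          82     Cal             820
8    Econ         132    Hana            1320
9     Bio          77     Zoe             770
10   Econ         145     Kai            1450
11     CS         183     Kai            1830
12   Hist         113    Nora            1130
group by student, max of grade_rank_x10:
         grade_rank_x10
student                
Cal                 820
Hana               2800
Ivy                2590
Jon                2260
Kai                1830
Nora               1130
Quinn               970
Zoe                1330
filter rows where grade_rank_x10 > 1830:
         grade_rank_x10
student                
Hana               2800
Ivy                2590
Jon                2260
sort by grade_rank_x10 descending:
         grade_rank_x10
student                
Hana               2800
Ivy                2590
Jon                2260
add column grade_rank_x10_plus_3 = t['grade_rank_x10'] + 3:
         grade_rank_x10  grade_rank_x10_plus_3
student                                       
Hana               2800                   2803
Ivy                2590                   2593
Jon                2260                   2263
So iloc[1]['grade_rank_x10_plus_3'] = 2593.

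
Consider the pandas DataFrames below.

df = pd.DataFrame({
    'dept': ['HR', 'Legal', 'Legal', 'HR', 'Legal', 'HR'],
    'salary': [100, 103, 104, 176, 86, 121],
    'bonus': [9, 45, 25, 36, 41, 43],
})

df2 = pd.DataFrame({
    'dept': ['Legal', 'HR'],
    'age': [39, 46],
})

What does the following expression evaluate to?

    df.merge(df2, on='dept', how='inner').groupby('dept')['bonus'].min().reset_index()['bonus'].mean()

merge on 'dept' (how='inner') → 6 rows:
    dept  salary  bonus  age
0     HR     100      9   46
1  Legal     103     45   39
2  Legal     104     25   39
3     HR     176     36   46
4  Legal      86     41   39
5     HR     121     43   46
group by dept, min of bonus:
dept
HR        9
Legal    25
Name: bonus, dtype: int64
reset_index():
    dept  bonus
0     HR      9
1  Legal     25
mean of column 'bonus' → 17.0

17.0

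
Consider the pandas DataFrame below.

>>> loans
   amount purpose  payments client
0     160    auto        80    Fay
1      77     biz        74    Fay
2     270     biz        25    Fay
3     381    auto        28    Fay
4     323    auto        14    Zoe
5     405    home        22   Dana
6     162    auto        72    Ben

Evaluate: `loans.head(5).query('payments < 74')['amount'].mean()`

take first 5 rows:
   amount purpose  payments client
0     160    auto        80    Fay
1      77     biz        74    Fay
2     270     biz        25    Fay
3     381    auto        28    Fay
4     323    auto        14    Zoe
filter rows where payments < 74:
   amount purpose  payments client
2     270     biz        25    Fay
3     381    auto        28    Fay
4     323    auto        14    Zoe
The mean of column 'amount' is 324.666666667.

324.666666667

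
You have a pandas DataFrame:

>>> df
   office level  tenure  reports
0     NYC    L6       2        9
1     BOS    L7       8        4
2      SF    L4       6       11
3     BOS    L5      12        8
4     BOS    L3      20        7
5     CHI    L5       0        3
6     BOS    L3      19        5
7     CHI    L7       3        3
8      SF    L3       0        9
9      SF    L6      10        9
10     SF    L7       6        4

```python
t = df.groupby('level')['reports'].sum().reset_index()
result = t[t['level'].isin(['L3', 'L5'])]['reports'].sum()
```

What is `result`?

32

group by level, sum of reports:
level
L3    21
L4    11
L5    11
L6    18
L7    11
Name: reports, dtype: int64
reset_index():
  level  reports
0    L3       21
1    L4       11
2    L5       11
3    L6       18
4    L7       11
filter rows where level in ['L3', 'L5']:
  level  reports
0    L3       21
2    L5       11
Reading off the sum of column 'reports', we get 32.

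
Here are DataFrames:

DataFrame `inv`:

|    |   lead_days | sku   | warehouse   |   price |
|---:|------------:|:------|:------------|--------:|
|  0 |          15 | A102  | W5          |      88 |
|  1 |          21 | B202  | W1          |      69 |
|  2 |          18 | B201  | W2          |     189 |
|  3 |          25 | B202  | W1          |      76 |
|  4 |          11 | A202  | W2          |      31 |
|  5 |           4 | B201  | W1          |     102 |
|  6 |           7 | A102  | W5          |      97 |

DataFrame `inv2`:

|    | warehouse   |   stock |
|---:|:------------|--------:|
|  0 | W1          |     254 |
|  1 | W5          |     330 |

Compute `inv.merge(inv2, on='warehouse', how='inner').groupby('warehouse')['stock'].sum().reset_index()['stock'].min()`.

660

merge on 'warehouse' (how='inner') → 5 rows:
   lead_days   sku warehouse  price  stock
0         15  A102        W5     88    330
1         21  B202        W1     69    254
2         25  B202        W1     76    254
3          4  B201        W1    102    254
4          7  A102        W5     97    330
group by warehouse, sum of stock:
warehouse
W1    762
W5    660
Name: stock, dtype: int64
reset_index():
  warehouse  stock
0        W1    762
1        W5    660
The min of column 'stock' is 660.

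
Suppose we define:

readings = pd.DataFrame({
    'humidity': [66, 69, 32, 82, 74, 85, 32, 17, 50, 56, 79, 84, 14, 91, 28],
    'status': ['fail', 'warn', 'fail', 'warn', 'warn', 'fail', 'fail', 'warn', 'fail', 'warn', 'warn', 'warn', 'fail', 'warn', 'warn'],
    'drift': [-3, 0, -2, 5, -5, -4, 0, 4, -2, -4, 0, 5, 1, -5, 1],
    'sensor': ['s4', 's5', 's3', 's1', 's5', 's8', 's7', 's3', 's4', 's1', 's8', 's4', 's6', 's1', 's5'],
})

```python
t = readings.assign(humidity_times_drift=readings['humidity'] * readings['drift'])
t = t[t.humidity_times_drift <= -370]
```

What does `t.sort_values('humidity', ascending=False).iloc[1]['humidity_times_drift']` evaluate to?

add column humidity_times_drift = readings['humidity'] * readings['drift']:
    humidity status  drift sensor  humidity_times_drift
0         66   fail     -3     s4                  -198
1         69   warn      0     s5                     0
2         32   fail     -2     s3                   -64
3         82   warn      5     s1                   410
4         74   warn     -5     s5                  -370
5         85   fail     -4     s8                  -340
6         32   fail      0     s7                     0
7         17   warn      4     s3                    68
8         50   fail     -2     s4                  -100
9         56   warn     -4     s1                  -224
10        79   warn      0     s8                     0
11        84   warn      5     s4                   420
12        14   fail      1     s6                    14
13        91   warn     -5     s1                  -455
14        28   warn      1     s5                    28
filter rows where humidity_times_drift <= -370:
    humidity status  drift sensor  humidity_times_drift
4         74   warn     -5     s5                  -370
13        91   warn     -5     s1                  -455
sort by humidity descending:
    humidity status  drift sensor  humidity_times_drift
13        91   warn     -5     s1                  -455
4         74   warn     -5     s5                  -370
Hence -370.

-370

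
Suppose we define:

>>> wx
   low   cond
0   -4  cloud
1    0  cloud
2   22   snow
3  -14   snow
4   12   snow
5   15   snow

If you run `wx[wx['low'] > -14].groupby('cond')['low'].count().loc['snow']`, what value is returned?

3

filter rows where low > -14:
   low   cond
0   -4  cloud
1    0  cloud
2   22   snow
4   12   snow
5   15   snow
group by cond, count of low:
cond
cloud    2
snow     3
Name: low, dtype: int64
value at index 'snow' → 3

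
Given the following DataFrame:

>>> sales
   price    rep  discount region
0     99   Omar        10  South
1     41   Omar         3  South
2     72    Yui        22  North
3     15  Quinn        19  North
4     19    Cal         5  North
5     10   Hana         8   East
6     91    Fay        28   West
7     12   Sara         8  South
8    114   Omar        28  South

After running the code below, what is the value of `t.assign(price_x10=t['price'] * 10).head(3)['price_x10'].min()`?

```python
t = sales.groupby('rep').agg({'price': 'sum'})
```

100

group by rep, sum of price:
       price
rep         
Cal       19
Fay       91
Hana      10
Omar     254
Quinn     15
Sara      12
Yui       72
add column price_x10 = t['price'] * 10:
       price  price_x10
rep                    
Cal       19        190
Fay       91        910
Hana      10        100
Omar     254       2540
Quinn     15        150
Sara      12        120
Yui       72        720
take first 3 rows:
      price  price_x10
rep                   
Cal      19        190
Fay      91        910
Hana     10        100
Reading off the min of column 'price_x10', we get 100.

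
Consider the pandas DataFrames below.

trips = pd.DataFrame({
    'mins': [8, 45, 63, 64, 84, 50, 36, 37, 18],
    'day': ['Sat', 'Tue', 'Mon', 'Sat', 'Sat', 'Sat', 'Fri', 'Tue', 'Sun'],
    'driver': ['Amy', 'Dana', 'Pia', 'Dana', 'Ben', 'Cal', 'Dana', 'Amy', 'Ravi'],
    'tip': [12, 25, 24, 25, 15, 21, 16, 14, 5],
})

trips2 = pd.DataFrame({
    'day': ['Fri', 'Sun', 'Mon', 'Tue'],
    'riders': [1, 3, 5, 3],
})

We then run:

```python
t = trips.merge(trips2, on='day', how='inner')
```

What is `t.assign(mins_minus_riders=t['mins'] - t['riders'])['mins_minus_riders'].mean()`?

36.8

merge on 'day' (how='inner') → 5 rows:
   mins  day driver  tip  riders
0    45  Tue   Dana   25       3
1    63  Mon    Pia   24       5
2    36  Fri   Dana   16       1
3    37  Tue    Amy   14       3
4    18  Sun   Ravi    5       3
add column mins_minus_riders = t['mins'] - t['riders']:
   mins  day driver  tip  riders  mins_minus_riders
0    45  Tue   Dana   25       3                 42
1    63  Mon    Pia   24       5                 58
2    36  Fri   Dana   16       1                 35
3    37  Tue    Amy   14       3                 34
4    18  Sun   Ravi    5       3                 15
The mean of column 'mins_minus_riders' is 36.8.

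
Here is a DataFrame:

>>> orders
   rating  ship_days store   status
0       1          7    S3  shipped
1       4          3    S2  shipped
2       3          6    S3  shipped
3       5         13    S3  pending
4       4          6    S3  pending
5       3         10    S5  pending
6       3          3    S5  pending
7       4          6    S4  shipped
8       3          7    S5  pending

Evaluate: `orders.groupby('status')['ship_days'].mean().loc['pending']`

group by status, mean of ship_days:
status
pending    7.8
shipped    5.5
Name: ship_days, dtype: float64
Then the value at index 'pending': 7.8

7.8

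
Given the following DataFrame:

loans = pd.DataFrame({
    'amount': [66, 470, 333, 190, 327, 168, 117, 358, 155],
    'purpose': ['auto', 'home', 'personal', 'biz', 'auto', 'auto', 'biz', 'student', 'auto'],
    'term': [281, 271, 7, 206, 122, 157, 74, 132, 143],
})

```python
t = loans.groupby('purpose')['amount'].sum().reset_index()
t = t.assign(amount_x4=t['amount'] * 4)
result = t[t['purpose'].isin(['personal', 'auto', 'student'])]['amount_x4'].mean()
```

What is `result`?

1876.0

group by purpose, sum of amount:
purpose
auto        716
biz         307
home        470
personal    333
student     358
Name: amount, dtype: int64
reset_index():
    purpose  amount
0      auto     716
1       biz     307
2      home     470
3  personal     333
4   student     358
add column amount_x4 = t['amount'] * 4:
    purpose  amount  amount_x4
0      auto     716       2864
1       biz     307       1228
2      home     470       1880
3  personal     333       1332
4   student     358       1432
filter rows where purpose in ['personal', 'auto', 'student']:
    purpose  amount  amount_x4
0      auto     716       2864
3  personal     333       1332
4   student     358       1432
Hence 1876.0.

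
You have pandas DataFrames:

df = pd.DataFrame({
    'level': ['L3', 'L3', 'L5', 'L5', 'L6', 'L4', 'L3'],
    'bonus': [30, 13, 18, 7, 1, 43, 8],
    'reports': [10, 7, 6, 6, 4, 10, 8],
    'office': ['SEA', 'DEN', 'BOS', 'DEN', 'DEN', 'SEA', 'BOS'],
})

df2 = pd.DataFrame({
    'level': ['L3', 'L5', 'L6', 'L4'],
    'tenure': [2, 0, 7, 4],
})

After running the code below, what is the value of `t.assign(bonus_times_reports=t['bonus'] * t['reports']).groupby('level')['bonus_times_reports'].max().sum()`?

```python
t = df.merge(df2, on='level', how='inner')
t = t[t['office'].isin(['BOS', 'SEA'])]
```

merge on 'level' (how='inner') → 7 rows:
  level  bonus  reports office  tenure
0    L3     30       10    SEA       2
1    L3     13        7    DEN       2
2    L5     18        6    BOS       0
3    L5      7        6    DEN       0
4    L6      1        4    DEN       7
5    L4     43       10    SEA       4
6    L3      8        8    BOS       2
filter rows where office in ['BOS', 'SEA']:
  level  bonus  reports office  tenure
0    L3     30       10    SEA       2
2    L5     18        6    BOS       0
5    L4     43       10    SEA       4
6    L3      8        8    BOS       2
add column bonus_times_reports = t['bonus'] * t['reports']:
  level  bonus  reports office  tenure  bonus_times_reports
0    L3     30       10    SEA       2                  300
2    L5     18        6    BOS       0                  108
5    L4     43       10    SEA       4                  430
6    L3      8        8    BOS       2                   64
group by level, max of bonus_times_reports:
level
L3    300
L4    430
L5    108
Name: bonus_times_reports, dtype: int64
The sum of the resulting series is 838.

838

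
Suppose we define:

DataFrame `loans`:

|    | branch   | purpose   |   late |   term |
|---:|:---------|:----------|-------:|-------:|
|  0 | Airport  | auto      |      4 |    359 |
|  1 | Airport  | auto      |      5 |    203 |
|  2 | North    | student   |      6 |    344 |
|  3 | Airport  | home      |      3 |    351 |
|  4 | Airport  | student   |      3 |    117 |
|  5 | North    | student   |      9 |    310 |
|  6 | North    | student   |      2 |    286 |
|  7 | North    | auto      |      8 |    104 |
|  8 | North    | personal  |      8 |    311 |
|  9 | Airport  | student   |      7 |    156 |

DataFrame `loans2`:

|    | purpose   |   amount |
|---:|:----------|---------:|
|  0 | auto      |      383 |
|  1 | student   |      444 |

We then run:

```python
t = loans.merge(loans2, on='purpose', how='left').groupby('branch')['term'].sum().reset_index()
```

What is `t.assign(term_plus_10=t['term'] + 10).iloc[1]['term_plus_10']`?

merge on 'purpose' (how='left') → 10 rows:
    branch   purpose  late  term  amount
0  Airport      auto     4   359   383.0
1  Airport      auto     5   203   383.0
2    North   student     6   344   444.0
3  Airport      home     3   351     NaN
4  Airport   student     3   117   444.0
5    North   student     9   310   444.0
6    North   student     2   286   444.0
7    North      auto     8   104   383.0
8    North  personal     8   311     NaN
9  Airport   student     7   156   444.0
group by branch, sum of term:
branch
Airport    1186
North      1355
Name: term, dtype: int64
reset_index():
    branch  term
0  Airport  1186
1    North  1355
add column term_plus_10 = t['term'] + 10:
    branch  term  term_plus_10
0  Airport  1186          1196
1    North  1355          1365
value at position 1, column 'term_plus_10' → 1365

1365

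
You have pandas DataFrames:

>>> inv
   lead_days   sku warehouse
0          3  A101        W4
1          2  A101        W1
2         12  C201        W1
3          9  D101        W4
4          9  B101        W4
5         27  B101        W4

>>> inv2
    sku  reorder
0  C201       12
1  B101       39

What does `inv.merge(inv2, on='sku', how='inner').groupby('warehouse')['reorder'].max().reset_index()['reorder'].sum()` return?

merge on 'sku' (how='inner') → 3 rows:
   lead_days   sku warehouse  reorder
0         12  C201        W1       12
1          9  B101        W4       39
2         27  B101        W4       39
group by warehouse, max of reorder:
warehouse
W1    12
W4    39
Name: reorder, dtype: int64
reset_index():
  warehouse  reorder
0        W1       12
1        W4       39
Taking the sum of column 'reorder' gives 51.

51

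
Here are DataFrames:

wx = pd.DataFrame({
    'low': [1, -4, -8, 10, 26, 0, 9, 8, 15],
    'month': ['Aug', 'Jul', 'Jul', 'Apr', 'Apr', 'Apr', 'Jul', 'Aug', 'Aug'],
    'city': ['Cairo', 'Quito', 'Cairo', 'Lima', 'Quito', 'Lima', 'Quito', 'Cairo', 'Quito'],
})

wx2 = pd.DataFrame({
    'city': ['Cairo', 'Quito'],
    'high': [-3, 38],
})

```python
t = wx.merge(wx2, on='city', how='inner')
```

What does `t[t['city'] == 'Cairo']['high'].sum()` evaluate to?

merge on 'city' (how='inner') → 7 rows:
   low month   city  high
0    1   Aug  Cairo    -3
1   -4   Jul  Quito    38
2   -8   Jul  Cairo    -3
3   26   Apr  Quito    38
4    9   Jul  Quito    38
5    8   Aug  Cairo    -3
6   15   Aug  Quito    38
filter rows where city == 'Cairo':
   low month   city  high
0    1   Aug  Cairo    -3
2   -8   Jul  Cairo    -3
5    8   Aug  Cairo    -3
Taking the sum of column 'high' gives -9.

-9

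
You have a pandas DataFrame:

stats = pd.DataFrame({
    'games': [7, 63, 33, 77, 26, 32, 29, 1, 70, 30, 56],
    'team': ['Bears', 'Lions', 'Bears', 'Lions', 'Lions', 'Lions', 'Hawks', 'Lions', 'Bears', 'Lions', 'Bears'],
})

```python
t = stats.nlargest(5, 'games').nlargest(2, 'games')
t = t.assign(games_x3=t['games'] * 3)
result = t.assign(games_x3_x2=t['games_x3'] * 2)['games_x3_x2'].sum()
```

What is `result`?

882

take 5 rows with largest games:
    games   team
3      77  Lions
8      70  Bears
1      63  Lions
10     56  Bears
2      33  Bears
take 2 rows with largest games:
   games   team
3     77  Lions
8     70  Bears
add column games_x3 = t['games'] * 3:
   games   team  games_x3
3     77  Lions       231
8     70  Bears       210
add column games_x3_x2 = t['games_x3'] * 2:
   games   team  games_x3  games_x3_x2
3     77  Lions       231          462
8     70  Bears       210          420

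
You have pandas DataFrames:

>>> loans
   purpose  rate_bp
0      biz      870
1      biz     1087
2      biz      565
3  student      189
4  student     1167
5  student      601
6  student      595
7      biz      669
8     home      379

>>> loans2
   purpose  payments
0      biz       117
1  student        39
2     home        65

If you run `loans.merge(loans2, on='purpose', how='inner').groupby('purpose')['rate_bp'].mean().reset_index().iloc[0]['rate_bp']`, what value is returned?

merge on 'purpose' (how='inner') → 9 rows:
   purpose  rate_bp  payments
0      biz      870       117
1      biz     1087       117
2      biz      565       117
3  student      189        39
4  student     1167        39
5  student      601        39
6  student      595        39
7      biz      669       117
8     home      379        65
group by purpose, mean of rate_bp:
purpose
biz        797.75
home       379.00
student    638.00
Name: rate_bp, dtype: float64
reset_index():
   purpose  rate_bp
0      biz   797.75
1     home   379.00
2  student   638.00
The value at position 0, column 'rate_bp' is 797.75.

797.75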